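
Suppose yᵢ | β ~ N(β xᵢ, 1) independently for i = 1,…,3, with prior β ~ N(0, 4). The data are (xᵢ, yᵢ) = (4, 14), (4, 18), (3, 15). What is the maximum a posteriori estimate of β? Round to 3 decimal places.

log p(β | y) = −Σ(yᵢ − βxᵢ)²/(2·1) − β²/(2·4) + const.
Setting the derivative to zero: Σxᵢ(yᵢ − βxᵢ)/1 − β/4 = 0, so β = Σxᵢyᵢ / (Σxᵢ² + σ²/τ²).
Σxᵢyᵢ = 4·14 + 4·18 + 3·15 = 173; Σxᵢ² = 41; σ²/τ² = 0.25.
β̂_MAP = 173 / (41 + 0.25) = 173/41.25 ≈ 4.194.

β̂_MAP = 4.194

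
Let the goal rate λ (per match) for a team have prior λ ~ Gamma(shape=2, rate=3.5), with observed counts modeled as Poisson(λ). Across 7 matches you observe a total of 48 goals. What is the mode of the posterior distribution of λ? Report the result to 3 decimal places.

Σxᵢ = 48, n = 7.
Posterior ∝ λe^(−3.5λ) · λ^48e^(−7λ) = λ^49e^(−10.5λ), i.e. Gamma(shape=50, rate=10.5).
The mode of a Gamma(a, b) with a ≥ 1 (shape–rate) is (a−1)/b = 49/10.5 ≈ 4.667.

λ̂_MAP = 4.667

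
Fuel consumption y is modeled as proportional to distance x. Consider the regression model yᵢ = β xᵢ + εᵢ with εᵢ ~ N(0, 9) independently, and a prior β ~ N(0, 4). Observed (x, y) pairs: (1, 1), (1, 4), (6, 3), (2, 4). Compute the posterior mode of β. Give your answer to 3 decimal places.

β̂_MAP = 0.701

log p(β | y) = −Σ(yᵢ − βxᵢ)²/(2·9) − β²/(2·4) + const.
Setting the derivative to zero: Σxᵢ(yᵢ − βxᵢ)/9 − β/4 = 0, so β = Σxᵢyᵢ / (Σxᵢ² + σ²/τ²).
Σxᵢyᵢ = 1·1 + 1·4 + 6·3 + 2·4 = 31; Σxᵢ² = 42; σ²/τ² = 2.25.
β̂_MAP = 31 / (42 + 2.25) = 31/44.25 ≈ 0.701.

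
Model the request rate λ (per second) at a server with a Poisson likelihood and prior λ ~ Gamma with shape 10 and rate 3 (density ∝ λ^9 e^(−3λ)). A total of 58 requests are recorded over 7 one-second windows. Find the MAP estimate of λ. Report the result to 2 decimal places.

Σxᵢ = 58, n = 7.
Posterior ∝ λ^9e^(−3λ) · λ^58e^(−7λ) = λ^67e^(−10λ), i.e. Gamma(shape=68, rate=10).
The mode of a Gamma(a, b) with a ≥ 1 (shape–rate) is (a−1)/b = 67/10 ≈ 6.70.

λ̂_MAP = 6.70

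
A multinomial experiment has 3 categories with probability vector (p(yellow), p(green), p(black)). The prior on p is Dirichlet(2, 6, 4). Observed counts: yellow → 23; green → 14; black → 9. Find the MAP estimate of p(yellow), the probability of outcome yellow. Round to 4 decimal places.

The posterior is Dirichlet(αᵢ + nᵢ) = Dirichlet(25, 20, 13).
For a Dirichlet(a₁,…,a_K) with all aᵢ > 1, the mode has j-th component (aⱼ − 1)/(Σaᵢ − K).
Here Σaᵢ = 58 and K = 3, so p(yellow) = (25 − 1)/(58 − 3) = 24/55 ≈ 0.4364.

MAP estimate of p(yellow) = 0.4364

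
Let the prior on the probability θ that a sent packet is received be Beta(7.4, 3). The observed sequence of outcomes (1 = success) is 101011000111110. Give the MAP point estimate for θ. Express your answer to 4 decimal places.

Prior: Beta(7.4, 3).
Data: 9 successes in 15 trials (from the sequence). The binomial likelihood contributes θ^9(1−θ)^6, so the posterior is Beta(7.4+9, 3+6) = Beta(16.4, 9).
For Beta(a, b) with a, b > 1 the mode is (a−1)/(a+b−2) = 15.4/23.4 ≈ 0.6581.

θ̂_MAP = 0.6581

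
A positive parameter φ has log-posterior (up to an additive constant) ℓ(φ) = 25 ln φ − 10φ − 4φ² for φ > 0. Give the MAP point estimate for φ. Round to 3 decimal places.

φ̂_MAP = 1.250

ℓ'(φ) = 25/φ − 10 − 8φ. Setting this to zero and multiplying by φ: 8φ² + 10φ − 25 = 0.
φ = (−10 + √(10² + 4·8·25)) / (2·8) = (−10 + √900) / 16 = (−10 + 30)/16 = 5/4.
ℓ''(φ) = −25/φ² − 8 < 0, confirming a maximum.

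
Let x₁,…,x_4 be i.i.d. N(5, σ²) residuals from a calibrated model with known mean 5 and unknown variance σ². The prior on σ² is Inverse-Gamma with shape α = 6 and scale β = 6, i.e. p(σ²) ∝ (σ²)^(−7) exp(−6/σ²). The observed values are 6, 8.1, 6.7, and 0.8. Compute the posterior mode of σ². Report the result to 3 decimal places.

σ̂²_MAP = 2.397

Sum of squared deviations about the known mean: SS = (6−5)² + (8.1−5)² + (6.7−5)² + (0.8−5)² = 31.14.
The Normal likelihood contributes (σ²)^(−n/2) exp(−SS/(2σ²)), so the posterior is Inverse-Gamma(α + n/2, β + SS/2) = Inverse-Gamma(8, 21.57).
The mode of Inverse-Gamma(a, b) is b/(a+1) = 21.57/9 ≈ 2.397.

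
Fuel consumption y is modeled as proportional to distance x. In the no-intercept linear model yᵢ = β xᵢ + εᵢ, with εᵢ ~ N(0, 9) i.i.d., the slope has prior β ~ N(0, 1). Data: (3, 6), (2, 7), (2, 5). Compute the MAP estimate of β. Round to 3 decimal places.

log p(β | y) = −Σ(yᵢ − βxᵢ)²/(2·9) − β²/(2·1) + const.
Setting the derivative to zero: Σxᵢ(yᵢ − βxᵢ)/9 − β/1 = 0, so β = Σxᵢyᵢ / (Σxᵢ² + σ²/τ²).
Σxᵢyᵢ = 3·6 + 2·7 + 2·5 = 42; Σxᵢ² = 17; σ²/τ² = 9.
β̂_MAP = 42 / (17 + 9) = 42/26 ≈ 1.615.

β̂_MAP = 1.615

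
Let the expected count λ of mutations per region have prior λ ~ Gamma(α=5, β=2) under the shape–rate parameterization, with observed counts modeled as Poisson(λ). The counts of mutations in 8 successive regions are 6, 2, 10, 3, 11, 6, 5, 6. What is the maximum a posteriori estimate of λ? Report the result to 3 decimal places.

λ̂_MAP = 5.300

Σxᵢ = 6+2+10+3+11+6+5+6 = 49, with n = 8.
Posterior ∝ λ^4e^(−2λ) · λ^49e^(−8λ) = λ^53e^(−10λ), i.e. Gamma(shape=54, rate=10).
The mode of a Gamma(a, b) with a ≥ 1 (shape–rate) is (a−1)/b = 53/10 ≈ 5.300.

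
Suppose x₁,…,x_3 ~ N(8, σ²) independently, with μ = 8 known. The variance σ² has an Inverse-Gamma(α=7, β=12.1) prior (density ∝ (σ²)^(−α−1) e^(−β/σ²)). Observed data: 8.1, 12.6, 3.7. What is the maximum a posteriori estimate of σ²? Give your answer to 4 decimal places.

Sum of squared deviations about the known mean: SS = (8.1−8)² + (12.6−8)² + (3.7−8)² = 39.66.
The Normal likelihood contributes (σ²)^(−n/2) exp(−SS/(2σ²)), so the posterior is Inverse-Gamma(α + n/2, β + SS/2) = Inverse-Gamma(8.5, 31.93).
The mode of Inverse-Gamma(a, b) is b/(a+1) = 31.93/9.5 ≈ 3.3611.

σ̂²_MAP = 3.3611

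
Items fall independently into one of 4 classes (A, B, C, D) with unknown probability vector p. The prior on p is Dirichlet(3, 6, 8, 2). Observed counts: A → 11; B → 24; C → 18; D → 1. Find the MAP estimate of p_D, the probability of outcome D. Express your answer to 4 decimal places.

MAP estimate of p_D = 0.0290

The posterior is Dirichlet(αᵢ + nᵢ) = Dirichlet(14, 30, 26, 3).
For a Dirichlet(a₁,…,a_K) with all aᵢ > 1, the mode has j-th component (aⱼ − 1)/(Σaᵢ − K).
Here Σaᵢ = 73 and K = 4, so p_D = (3 − 1)/(73 − 4) = 2/69 ≈ 0.0290.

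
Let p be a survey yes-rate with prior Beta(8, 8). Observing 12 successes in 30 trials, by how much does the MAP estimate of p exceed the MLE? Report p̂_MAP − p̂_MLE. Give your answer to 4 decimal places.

Posterior is Beta(20, 26); MAP = (20−1)/(46−2) = 19/44 ≈ 0.43182.
MLE ignores the prior: p̂_MLE = k/n = 12/30 ≈ 0.40000.
Difference = 19/44 − 12/30 = 7/220 ≈ 0.0318.

MAP − MLE = 0.0318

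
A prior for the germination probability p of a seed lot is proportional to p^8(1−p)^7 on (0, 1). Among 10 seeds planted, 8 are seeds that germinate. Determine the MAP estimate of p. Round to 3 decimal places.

p̂_MAP = 0.640

The prior density ∝ p^8(1−p)^7 is the kernel of Beta(9, 8).
Data: 8 successes in 10 trials. The binomial likelihood contributes p^8(1−p)^2, so the posterior is Beta(9+8, 8+2) = Beta(17, 10).
For Beta(a, b) with a, b > 1 the mode is (a−1)/(a+b−2) = 16/25 ≈ 0.640.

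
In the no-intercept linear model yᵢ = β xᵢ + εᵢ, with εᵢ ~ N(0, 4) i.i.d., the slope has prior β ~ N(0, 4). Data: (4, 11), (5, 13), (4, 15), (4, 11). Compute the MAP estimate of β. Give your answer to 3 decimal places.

log p(β | y) = −Σ(yᵢ − βxᵢ)²/(2·4) − β²/(2·4) + const.
Setting the derivative to zero: Σxᵢ(yᵢ − βxᵢ)/4 − β/4 = 0, so β = Σxᵢyᵢ / (Σxᵢ² + σ²/τ²).
Σxᵢyᵢ = 4·11 + 5·13 + 4·15 + 4·11 = 213; Σxᵢ² = 73; σ²/τ² = 1.
β̂_MAP = 213 / (73 + 1) = 213/74 ≈ 2.878.

β̂_MAP = 2.878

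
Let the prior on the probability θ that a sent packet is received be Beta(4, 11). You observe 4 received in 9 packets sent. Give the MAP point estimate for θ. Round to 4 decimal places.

θ̂_MAP = 0.3182

Prior: Beta(4, 11).
Data: 4 successes in 9 trials. The binomial likelihood contributes θ^4(1−θ)^5, so the posterior is Beta(4+4, 11+5) = Beta(8, 16).
For Beta(a, b) with a, b > 1 the mode is (a−1)/(a+b−2) = 7/22 ≈ 0.3182.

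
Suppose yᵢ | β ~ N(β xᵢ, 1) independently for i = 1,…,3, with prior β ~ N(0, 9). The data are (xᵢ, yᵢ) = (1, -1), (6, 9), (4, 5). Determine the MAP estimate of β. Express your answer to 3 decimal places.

log p(β | y) = −Σ(yᵢ − βxᵢ)²/(2·1) − β²/(2·9) + const.
Setting the derivative to zero: Σxᵢ(yᵢ − βxᵢ)/1 − β/9 = 0, so β = Σxᵢyᵢ / (Σxᵢ² + σ²/τ²).
Σxᵢyᵢ = 1·(-1) + 6·9 + 4·5 = 73; Σxᵢ² = 53; σ²/τ² = 1/9.
β̂_MAP = 73 / (53 + 1/9) = 73/(478/9) = 657/478 ≈ 1.374.

β̂_MAP = 1.374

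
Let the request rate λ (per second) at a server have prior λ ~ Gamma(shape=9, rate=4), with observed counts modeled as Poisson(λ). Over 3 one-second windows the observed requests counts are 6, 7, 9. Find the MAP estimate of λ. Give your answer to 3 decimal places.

λ̂_MAP = 4.286

Σxᵢ = 6+7+9 = 22, with n = 3.
Posterior ∝ λ^8e^(−4λ) · λ^22e^(−3λ) = λ^30e^(−7λ), i.e. Gamma(shape=31, rate=7).
The mode of a Gamma(a, b) with a ≥ 1 (shape–rate) is (a−1)/b = 30/7 ≈ 4.286.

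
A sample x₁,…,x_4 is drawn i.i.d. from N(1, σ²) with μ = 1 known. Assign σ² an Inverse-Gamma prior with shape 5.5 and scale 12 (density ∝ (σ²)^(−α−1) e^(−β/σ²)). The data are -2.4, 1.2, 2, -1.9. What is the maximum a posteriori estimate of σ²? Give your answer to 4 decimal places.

σ̂²_MAP = 2.6476

Sum of squared deviations about the known mean: SS = (-2.4−1)² + (1.2−1)² + (2−1)² + (-1.9−1)² = 21.01.
The Normal likelihood contributes (σ²)^(−n/2) exp(−SS/(2σ²)), so the posterior is Inverse-Gamma(α + n/2, β + SS/2) = Inverse-Gamma(7.5, 22.505).
The mode of Inverse-Gamma(a, b) is b/(a+1) = 22.505/8.5 ≈ 2.6476.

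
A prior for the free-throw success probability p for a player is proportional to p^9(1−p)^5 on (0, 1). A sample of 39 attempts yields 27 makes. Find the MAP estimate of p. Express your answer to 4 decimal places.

The prior density ∝ p^9(1−p)^5 is the kernel of Beta(10, 6).
Data: 27 successes in 39 trials. The binomial likelihood contributes p^27(1−p)^12, so the posterior is Beta(10+27, 6+12) = Beta(37, 18).
For Beta(a, b) with a, b > 1 the mode is (a−1)/(a+b−2) = 36/53 ≈ 0.6792.

p̂_MAP = 0.6792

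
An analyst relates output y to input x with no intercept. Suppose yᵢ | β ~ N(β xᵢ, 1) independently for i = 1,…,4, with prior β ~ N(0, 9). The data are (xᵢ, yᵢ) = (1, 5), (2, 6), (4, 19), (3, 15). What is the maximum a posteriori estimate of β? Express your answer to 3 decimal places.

β̂_MAP = 4.583

log p(β | y) = −Σ(yᵢ − βxᵢ)²/(2·1) − β²/(2·9) + const.
Setting the derivative to zero: Σxᵢ(yᵢ − βxᵢ)/1 − β/9 = 0, so β = Σxᵢyᵢ / (Σxᵢ² + σ²/τ²).
Σxᵢyᵢ = 1·5 + 2·6 + 4·19 + 3·15 = 138; Σxᵢ² = 30; σ²/τ² = 1/9.
β̂_MAP = 138 / (30 + 1/9) = 138/(271/9) = 1242/271 ≈ 4.583.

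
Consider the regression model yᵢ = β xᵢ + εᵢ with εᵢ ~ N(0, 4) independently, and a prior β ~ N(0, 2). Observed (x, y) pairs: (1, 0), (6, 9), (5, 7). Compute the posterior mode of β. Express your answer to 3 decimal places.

β̂_MAP = 1.391

log p(β | y) = −Σ(yᵢ − βxᵢ)²/(2·4) − β²/(2·2) + const.
Setting the derivative to zero: Σxᵢ(yᵢ − βxᵢ)/4 − β/2 = 0, so β = Σxᵢyᵢ / (Σxᵢ² + σ²/τ²).
Σxᵢyᵢ = 1·0 + 6·9 + 5·7 = 89; Σxᵢ² = 62; σ²/τ² = 2.
β̂_MAP = 89 / (62 + 2) = 89/64 ≈ 1.391.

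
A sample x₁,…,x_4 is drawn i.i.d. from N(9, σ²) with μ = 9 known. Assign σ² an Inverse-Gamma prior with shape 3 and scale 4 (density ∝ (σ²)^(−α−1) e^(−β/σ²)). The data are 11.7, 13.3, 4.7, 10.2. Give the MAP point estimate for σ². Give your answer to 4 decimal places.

Sum of squared deviations about the known mean: SS = (11.7−9)² + (13.3−9)² + (4.7−9)² + (10.2−9)² = 45.71.
The Normal likelihood contributes (σ²)^(−n/2) exp(−SS/(2σ²)), so the posterior is Inverse-Gamma(α + n/2, β + SS/2) = Inverse-Gamma(5, 26.855).
The mode of Inverse-Gamma(a, b) is b/(a+1) = 26.855/6 ≈ 4.4758.

σ̂²_MAP = 4.4758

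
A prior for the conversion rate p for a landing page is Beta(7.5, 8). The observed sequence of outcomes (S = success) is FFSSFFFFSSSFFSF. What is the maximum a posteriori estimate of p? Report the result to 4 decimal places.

p̂_MAP = 0.4386

Prior: Beta(7.5, 8).
Data: 6 successes in 15 trials (from the sequence). The binomial likelihood contributes p^6(1−p)^9, so the posterior is Beta(7.5+6, 8+9) = Beta(13.5, 17).
For Beta(a, b) with a, b > 1 the mode is (a−1)/(a+b−2) = 12.5/28.5 ≈ 0.4386.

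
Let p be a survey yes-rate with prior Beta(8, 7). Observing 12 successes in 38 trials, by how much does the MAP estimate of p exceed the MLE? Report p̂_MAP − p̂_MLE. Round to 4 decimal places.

Posterior is Beta(20, 33); MAP = (20−1)/(53−2) = 19/51 ≈ 0.37255.
MLE ignores the prior: p̂_MLE = k/n = 12/38 ≈ 0.31579.
Difference = 19/51 − 12/38 = 55/969 ≈ 0.0568.

MAP − MLE = 0.0568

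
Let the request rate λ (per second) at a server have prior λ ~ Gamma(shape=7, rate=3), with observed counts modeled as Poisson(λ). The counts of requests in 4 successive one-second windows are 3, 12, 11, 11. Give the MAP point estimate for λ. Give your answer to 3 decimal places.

Σxᵢ = 3+12+11+11 = 37, with n = 4.
Posterior ∝ λ^6e^(−3λ) · λ^37e^(−4λ) = λ^43e^(−7λ), i.e. Gamma(shape=44, rate=7).
The mode of a Gamma(a, b) with a ≥ 1 (shape–rate) is (a−1)/b = 43/7 ≈ 6.143.

λ̂_MAP = 6.143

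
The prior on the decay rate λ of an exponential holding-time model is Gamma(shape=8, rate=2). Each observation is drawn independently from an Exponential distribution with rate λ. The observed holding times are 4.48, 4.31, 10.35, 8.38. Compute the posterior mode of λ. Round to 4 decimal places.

The Exponential(rate=λ) likelihood is ∝ λ^n e^(−λΣtᵢ). Here n = 4 and Σtᵢ = 4.48 + 4.31 + 10.35 + 8.38 = 27.52.
Posterior ∝ λ^7e^(−2λ) · λ^4e^(−27.52λ) = λ^11e^(−29.52λ), i.e. Gamma(12, 29.52).
Mode = (a−1)/b = 11/29.52 ≈ 0.3726.

λ̂_MAP = 0.3726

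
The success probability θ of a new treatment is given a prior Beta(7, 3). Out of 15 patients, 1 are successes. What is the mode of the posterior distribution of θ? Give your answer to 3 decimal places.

Prior: Beta(7, 3).
Data: 1 success in 15 trials. The binomial likelihood contributes θ(1−θ)^14, so the posterior is Beta(7+1, 3+14) = Beta(8, 17).
For Beta(a, b) with a, b > 1 the mode is (a−1)/(a+b−2) = 7/23 ≈ 0.304.

θ̂_MAP = 0.304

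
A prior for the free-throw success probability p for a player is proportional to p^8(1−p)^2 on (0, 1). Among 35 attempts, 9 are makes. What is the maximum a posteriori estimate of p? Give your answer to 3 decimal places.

The prior density ∝ p^8(1−p)^2 is the kernel of Beta(9, 3).
Data: 9 successes in 35 trials. The binomial likelihood contributes p^9(1−p)^26, so the posterior is Beta(9+9, 3+26) = Beta(18, 29).
For Beta(a, b) with a, b > 1 the mode is (a−1)/(a+b−2) = 17/45 ≈ 0.378.

p̂_MAP = 0.378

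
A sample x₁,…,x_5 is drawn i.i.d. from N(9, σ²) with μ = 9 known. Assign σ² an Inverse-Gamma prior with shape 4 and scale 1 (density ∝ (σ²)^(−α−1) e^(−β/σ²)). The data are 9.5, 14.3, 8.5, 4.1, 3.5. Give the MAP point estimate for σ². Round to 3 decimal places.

Sum of squared deviations about the known mean: SS = (9.5−9)² + (14.3−9)² + (8.5−9)² + (4.1−9)² + (3.5−9)² = 82.85.
The Normal likelihood contributes (σ²)^(−n/2) exp(−SS/(2σ²)), so the posterior is Inverse-Gamma(α + n/2, β + SS/2) = Inverse-Gamma(6.5, 42.425).
The mode of Inverse-Gamma(a, b) is b/(a+1) = 42.425/7.5 ≈ 5.657.

σ̂²_MAP = 5.657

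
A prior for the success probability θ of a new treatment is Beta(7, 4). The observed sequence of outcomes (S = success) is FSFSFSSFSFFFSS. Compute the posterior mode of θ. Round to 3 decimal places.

Prior: Beta(7, 4).
Data: 7 successes in 14 trials (from the sequence). The binomial likelihood contributes θ^7(1−θ)^7, so the posterior is Beta(7+7, 4+7) = Beta(14, 11).
For Beta(a, b) with a, b > 1 the mode is (a−1)/(a+b−2) = 13/23 ≈ 0.565.

θ̂_MAP = 0.565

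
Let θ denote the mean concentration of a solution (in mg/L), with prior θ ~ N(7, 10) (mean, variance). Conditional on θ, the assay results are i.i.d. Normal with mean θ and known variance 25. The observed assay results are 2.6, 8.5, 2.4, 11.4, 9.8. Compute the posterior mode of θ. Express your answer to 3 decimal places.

n = 5; x̄ = (2.6 + 8.5 + 2.4 + 11.4 + 9.8)/5 = 34.7/5 = 6.94.
For a Normal prior and Normal likelihood with known variance, the posterior is Normal; its mode equals its mean, the precision-weighted average.
Prior precision 1/σ₀² = 1/10 = 0.1; data precision n/σ² = 5/25 = 0.2.
θ̂ = (0.1·7 + 0.2·6.94) / (0.1 + 0.2) = 2.088/0.3 = 6.960.

θ̂_MAP = 6.960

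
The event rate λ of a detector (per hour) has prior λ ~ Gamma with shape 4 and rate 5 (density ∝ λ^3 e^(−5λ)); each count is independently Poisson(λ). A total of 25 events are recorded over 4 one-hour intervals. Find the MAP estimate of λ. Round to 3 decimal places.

λ̂_MAP = 3.111

Σxᵢ = 25, n = 4.
Posterior ∝ λ^3e^(−5λ) · λ^25e^(−4λ) = λ^28e^(−9λ), i.e. Gamma(shape=29, rate=9).
The mode of a Gamma(a, b) with a ≥ 1 (shape–rate) is (a−1)/b = 28/9 ≈ 3.111.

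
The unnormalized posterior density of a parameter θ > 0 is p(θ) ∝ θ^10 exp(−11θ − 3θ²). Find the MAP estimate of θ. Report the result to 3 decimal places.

ℓ'(θ) = 10/θ − 11 − 6θ. Setting this to zero and multiplying by θ: 6θ² + 11θ − 10 = 0.
θ = (−11 + √(11² + 4·6·10)) / (2·6) = (−11 + √361) / 12 = (−11 + 19)/12 = 2/3.
ℓ''(θ) = −10/θ² − 6 < 0, confirming a maximum.

θ̂_MAP = 0.667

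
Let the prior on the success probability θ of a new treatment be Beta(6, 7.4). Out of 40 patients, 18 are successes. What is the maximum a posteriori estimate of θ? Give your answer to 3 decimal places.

θ̂_MAP = 0.447

Prior: Beta(6, 7.4).
Data: 18 successes in 40 trials. The binomial likelihood contributes θ^18(1−θ)^22, so the posterior is Beta(6+18, 7.4+22) = Beta(24, 29.4).
For Beta(a, b) with a, b > 1 the mode is (a−1)/(a+b−2) = 23/51.4 ≈ 0.447.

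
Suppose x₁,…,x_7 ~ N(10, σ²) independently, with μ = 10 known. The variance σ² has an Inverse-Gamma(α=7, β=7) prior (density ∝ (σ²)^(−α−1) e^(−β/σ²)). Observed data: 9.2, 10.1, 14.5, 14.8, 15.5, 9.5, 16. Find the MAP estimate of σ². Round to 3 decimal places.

Sum of squared deviations about the known mean: SS = (9.2−10)² + (10.1−10)² + (14.5−10)² + (14.8−10)² + (15.5−10)² + (9.5−10)² + (16−10)² = 110.44.
The Normal likelihood contributes (σ²)^(−n/2) exp(−SS/(2σ²)), so the posterior is Inverse-Gamma(α + n/2, β + SS/2) = Inverse-Gamma(10.5, 62.22).
The mode of Inverse-Gamma(a, b) is b/(a+1) = 62.22/11.5 ≈ 5.410.

σ̂²_MAP = 5.410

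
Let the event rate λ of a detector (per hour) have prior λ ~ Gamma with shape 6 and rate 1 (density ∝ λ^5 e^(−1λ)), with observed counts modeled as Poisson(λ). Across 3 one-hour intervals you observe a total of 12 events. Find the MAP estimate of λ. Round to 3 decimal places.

λ̂_MAP = 4.250

Σxᵢ = 12, n = 3.
Posterior ∝ λ^5e^(−1λ) · λ^12e^(−3λ) = λ^17e^(−4λ), i.e. Gamma(shape=18, rate=4).
The mode of a Gamma(a, b) with a ≥ 1 (shape–rate) is (a−1)/b = 17/4 ≈ 4.250.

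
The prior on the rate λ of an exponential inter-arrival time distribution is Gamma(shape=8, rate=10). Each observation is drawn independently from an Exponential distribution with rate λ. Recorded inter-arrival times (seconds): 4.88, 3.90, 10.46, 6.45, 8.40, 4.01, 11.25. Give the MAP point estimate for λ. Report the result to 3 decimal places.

The Exponential(rate=λ) likelihood is ∝ λ^n e^(−λΣtᵢ). Here n = 7 and Σtᵢ = 4.88 + 3.90 + 10.46 + 6.45 + 8.40 + 4.01 + 11.25 = 49.35.
Posterior ∝ λ^7e^(−10λ) · λ^7e^(−49.35λ) = λ^14e^(−59.35λ), i.e. Gamma(15, 59.35).
Mode = (a−1)/b = 14/59.35 ≈ 0.236.

λ̂_MAP = 0.236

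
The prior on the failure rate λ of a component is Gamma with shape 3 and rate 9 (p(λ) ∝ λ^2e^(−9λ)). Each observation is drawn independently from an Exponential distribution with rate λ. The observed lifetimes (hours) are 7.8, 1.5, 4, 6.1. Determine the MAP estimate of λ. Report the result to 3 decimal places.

λ̂_MAP = 0.211

The Exponential(rate=λ) likelihood is ∝ λ^n e^(−λΣtᵢ). Here n = 4 and Σtᵢ = 7.8 + 1.5 + 4 + 6.1 = 19.4.
Posterior ∝ λ^2e^(−9λ) · λ^4e^(−19.4λ) = λ^6e^(−28.4λ), i.e. Gamma(7, 28.4).
Mode = (a−1)/b = 6/28.4 ≈ 0.211.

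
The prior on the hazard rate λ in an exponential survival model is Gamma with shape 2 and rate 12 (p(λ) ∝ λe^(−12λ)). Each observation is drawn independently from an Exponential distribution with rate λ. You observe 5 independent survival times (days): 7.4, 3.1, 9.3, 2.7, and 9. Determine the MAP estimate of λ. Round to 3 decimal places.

The Exponential(rate=λ) likelihood is ∝ λ^n e^(−λΣtᵢ). Here n = 5 and Σtᵢ = 7.4 + 3.1 + 9.3 + 2.7 + 9 = 31.5.
Posterior ∝ λe^(−12λ) · λ^5e^(−31.5λ) = λ^6e^(−43.5λ), i.e. Gamma(7, 43.5).
Mode = (a−1)/b = 6/43.5 ≈ 0.138.

λ̂_MAP = 0.138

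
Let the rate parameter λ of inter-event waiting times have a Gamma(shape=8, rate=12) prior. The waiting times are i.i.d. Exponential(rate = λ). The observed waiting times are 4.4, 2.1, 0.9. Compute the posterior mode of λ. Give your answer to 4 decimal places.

λ̂_MAP = 0.5155

The Exponential(rate=λ) likelihood is ∝ λ^n e^(−λΣtᵢ). Here n = 3 and Σtᵢ = 4.4 + 2.1 + 0.9 = 7.4.
Posterior ∝ λ^7e^(−12λ) · λ^3e^(−7.4λ) = λ^10e^(−19.4λ), i.e. Gamma(11, 19.4).
Mode = (a−1)/b = 10/19.4 ≈ 0.5155.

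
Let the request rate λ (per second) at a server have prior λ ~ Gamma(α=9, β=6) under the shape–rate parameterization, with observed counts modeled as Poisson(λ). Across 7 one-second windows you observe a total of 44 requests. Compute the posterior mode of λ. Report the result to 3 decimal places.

Σxᵢ = 44, n = 7.
Posterior ∝ λ^8e^(−6λ) · λ^44e^(−7λ) = λ^52e^(−13λ), i.e. Gamma(shape=53, rate=13).
The mode of a Gamma(a, b) with a ≥ 1 (shape–rate) is (a−1)/b = 52/13 ≈ 4.000.

λ̂_MAP = 4.000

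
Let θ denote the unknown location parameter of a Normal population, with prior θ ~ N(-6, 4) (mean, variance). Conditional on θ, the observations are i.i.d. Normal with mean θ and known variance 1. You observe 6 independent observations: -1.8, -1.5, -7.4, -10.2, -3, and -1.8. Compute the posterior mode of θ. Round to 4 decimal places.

n = 6; x̄ = ((-1.8) + (-1.5) + (-7.4) + (-10.2) + (-3) + (-1.8))/6 = -25.7/6 = -257/60 ≈ -4.2833.
For a Normal prior and Normal likelihood with known variance, the posterior is Normal; its mode equals its mean, the precision-weighted average.
Prior precision 1/σ₀² = 1/4 = 0.25; data precision n/σ² = 6/1 = 6.
θ̂ = (0.25·(-6) + 6·(-257/60)) / (0.25 + 6) = (-27.2)/6.25 = -4.3520.

θ̂_MAP = -4.3520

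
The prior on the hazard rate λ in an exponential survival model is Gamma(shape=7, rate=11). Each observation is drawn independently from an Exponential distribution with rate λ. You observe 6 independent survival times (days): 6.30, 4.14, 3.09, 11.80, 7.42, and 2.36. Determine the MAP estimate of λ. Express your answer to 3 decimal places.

The Exponential(rate=λ) likelihood is ∝ λ^n e^(−λΣtᵢ). Here n = 6 and Σtᵢ = 6.30 + 4.14 + 3.09 + 11.80 + 7.42 + 2.36 = 35.11.
Posterior ∝ λ^6e^(−11λ) · λ^6e^(−35.11λ) = λ^12e^(−46.11λ), i.e. Gamma(13, 46.11).
Mode = (a−1)/b = 12/46.11 ≈ 0.260.

λ̂_MAP = 0.260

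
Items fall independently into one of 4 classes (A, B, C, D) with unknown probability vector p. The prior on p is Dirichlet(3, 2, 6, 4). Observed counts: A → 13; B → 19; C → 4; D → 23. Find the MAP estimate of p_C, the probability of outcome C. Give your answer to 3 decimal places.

The posterior is Dirichlet(αᵢ + nᵢ) = Dirichlet(16, 21, 10, 27).
For a Dirichlet(a₁,…,a_K) with all aᵢ > 1, the mode has j-th component (aⱼ − 1)/(Σaᵢ − K).
Here Σaᵢ = 74 and K = 4, so p_C = (10 − 1)/(74 − 4) = 9/70 ≈ 0.129.

MAP estimate of p_C = 0.129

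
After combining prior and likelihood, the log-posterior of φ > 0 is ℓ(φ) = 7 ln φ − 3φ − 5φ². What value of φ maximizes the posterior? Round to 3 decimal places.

ℓ'(φ) = 7/φ − 3 − 10φ. Setting this to zero and multiplying by φ: 10φ² + 3φ − 7 = 0.
φ = (−3 + √(3² + 4·10·7)) / (2·10) = (−3 + √289) / 20 = (−3 + 17)/20 = 7/10.
ℓ''(φ) = −7/φ² − 10 < 0, confirming a maximum.

φ̂_MAP = 0.700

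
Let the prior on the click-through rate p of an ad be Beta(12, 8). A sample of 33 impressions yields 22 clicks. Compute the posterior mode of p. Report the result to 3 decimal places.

p̂_MAP = 0.647

Prior: Beta(12, 8).
Data: 22 successes in 33 trials. The binomial likelihood contributes p^22(1−p)^11, so the posterior is Beta(12+22, 8+11) = Beta(34, 19).
For Beta(a, b) with a, b > 1 the mode is (a−1)/(a+b−2) = 33/51 ≈ 0.647.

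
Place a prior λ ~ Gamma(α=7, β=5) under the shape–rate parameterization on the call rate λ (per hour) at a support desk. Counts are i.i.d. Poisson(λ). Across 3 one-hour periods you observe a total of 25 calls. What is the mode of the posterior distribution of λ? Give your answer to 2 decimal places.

λ̂_MAP = 3.88

Σxᵢ = 25, n = 3.
Posterior ∝ λ^6e^(−5λ) · λ^25e^(−3λ) = λ^31e^(−8λ), i.e. Gamma(shape=32, rate=8).
The mode of a Gamma(a, b) with a ≥ 1 (shape–rate) is (a−1)/b = 31/8 ≈ 3.88.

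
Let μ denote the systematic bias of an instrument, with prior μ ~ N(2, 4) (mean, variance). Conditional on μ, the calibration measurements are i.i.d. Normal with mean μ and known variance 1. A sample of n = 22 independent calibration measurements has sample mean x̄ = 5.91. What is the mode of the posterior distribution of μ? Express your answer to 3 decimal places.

n = 22, x̄ = 5.91.
For a Normal prior and Normal likelihood with known variance, the posterior is Normal; its mode equals its mean, the precision-weighted average.
Prior precision 1/σ₀² = 1/4 = 0.25; data precision n/σ² = 22/1 = 22.
μ̂ = (0.25·2 + 22·5.91) / (0.25 + 22) = 130.52/22.25 = 13052/2225 ≈ 5.866.

μ̂_MAP = 5.866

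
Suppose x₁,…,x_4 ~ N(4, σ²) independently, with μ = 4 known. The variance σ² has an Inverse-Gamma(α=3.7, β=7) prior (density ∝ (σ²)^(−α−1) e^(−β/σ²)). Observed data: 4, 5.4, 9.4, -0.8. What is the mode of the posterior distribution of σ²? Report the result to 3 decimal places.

σ̂²_MAP = 5.087

Sum of squared deviations about the known mean: SS = (4−4)² + (5.4−4)² + (9.4−4)² + (-0.8−4)² = 54.16.
The Normal likelihood contributes (σ²)^(−n/2) exp(−SS/(2σ²)), so the posterior is Inverse-Gamma(α + n/2, β + SS/2) = Inverse-Gamma(5.7, 34.08).
The mode of Inverse-Gamma(a, b) is b/(a+1) = 34.08/6.7 ≈ 5.087.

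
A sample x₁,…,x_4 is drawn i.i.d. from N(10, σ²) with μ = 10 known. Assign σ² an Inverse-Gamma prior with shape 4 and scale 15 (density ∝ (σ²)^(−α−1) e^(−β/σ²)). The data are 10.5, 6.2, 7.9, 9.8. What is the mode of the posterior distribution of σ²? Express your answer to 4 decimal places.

σ̂²_MAP = 3.5100

Sum of squared deviations about the known mean: SS = (10.5−10)² + (6.2−10)² + (7.9−10)² + (9.8−10)² = 19.14.
The Normal likelihood contributes (σ²)^(−n/2) exp(−SS/(2σ²)), so the posterior is Inverse-Gamma(α + n/2, β + SS/2) = Inverse-Gamma(6, 24.57).
The mode of Inverse-Gamma(a, b) is b/(a+1) = 24.57/7 ≈ 3.5100.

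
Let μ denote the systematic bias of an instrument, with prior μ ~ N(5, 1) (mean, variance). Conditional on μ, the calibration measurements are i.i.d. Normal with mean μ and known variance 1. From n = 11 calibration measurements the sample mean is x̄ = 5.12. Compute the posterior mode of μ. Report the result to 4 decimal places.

μ̂_MAP = 5.1100

n = 11, x̄ = 5.12.
For a Normal prior and Normal likelihood with known variance, the posterior is Normal; its mode equals its mean, the precision-weighted average.
Prior precision 1/σ₀² = 1/1 = 1; data precision n/σ² = 11/1 = 11.
μ̂ = (1·5 + 11·5.12) / (1 + 11) = 61.32/12 = 5.1100.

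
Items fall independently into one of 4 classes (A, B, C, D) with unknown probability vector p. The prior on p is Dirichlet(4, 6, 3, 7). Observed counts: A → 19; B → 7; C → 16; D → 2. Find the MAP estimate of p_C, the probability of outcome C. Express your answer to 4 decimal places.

The posterior is Dirichlet(αᵢ + nᵢ) = Dirichlet(23, 13, 19, 9).
For a Dirichlet(a₁,…,a_K) with all aᵢ > 1, the mode has j-th component (aⱼ − 1)/(Σaᵢ − K).
Here Σaᵢ = 64 and K = 4, so p_C = (19 − 1)/(64 − 4) = 18/60 ≈ 0.3000.

MAP estimate of p_C = 0.3000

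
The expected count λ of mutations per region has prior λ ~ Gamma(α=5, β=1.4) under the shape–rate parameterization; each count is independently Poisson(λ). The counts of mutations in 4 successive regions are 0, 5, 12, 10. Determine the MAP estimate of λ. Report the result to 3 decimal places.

λ̂_MAP = 5.741

Σxᵢ = 0+5+12+10 = 27, with n = 4.
Posterior ∝ λ^4e^(−1.4λ) · λ^27e^(−4λ) = λ^31e^(−5.4λ), i.e. Gamma(shape=32, rate=5.4).
The mode of a Gamma(a, b) with a ≥ 1 (shape–rate) is (a−1)/b = 31/5.4 ≈ 5.741.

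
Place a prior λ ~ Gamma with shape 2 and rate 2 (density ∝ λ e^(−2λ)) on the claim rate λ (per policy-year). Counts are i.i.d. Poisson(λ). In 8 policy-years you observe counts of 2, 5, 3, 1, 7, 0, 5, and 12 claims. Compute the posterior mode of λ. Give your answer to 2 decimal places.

λ̂_MAP = 3.60

Σxᵢ = 2+5+3+1+7+0+5+12 = 35, with n = 8.
Posterior ∝ λe^(−2λ) · λ^35e^(−8λ) = λ^36e^(−10λ), i.e. Gamma(shape=37, rate=10).
The mode of a Gamma(a, b) with a ≥ 1 (shape–rate) is (a−1)/b = 36/10 ≈ 3.60.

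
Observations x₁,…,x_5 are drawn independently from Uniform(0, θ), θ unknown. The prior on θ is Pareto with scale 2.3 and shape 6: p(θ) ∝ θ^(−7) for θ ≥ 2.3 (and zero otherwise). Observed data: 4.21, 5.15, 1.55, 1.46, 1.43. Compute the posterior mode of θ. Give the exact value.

θ̂_MAP = 5.15

The Uniform(0, θ) likelihood is θ^(−n) for θ ≥ max(xᵢ), zero otherwise. Here max(xᵢ) = 5.15.
Posterior ∝ θ^(−7) · θ^(−5) = θ^(−12) on θ ≥ max(2.3, 5.15) = 5.15.
This density is strictly decreasing in θ, so the posterior mode lies at the lower boundary of the support.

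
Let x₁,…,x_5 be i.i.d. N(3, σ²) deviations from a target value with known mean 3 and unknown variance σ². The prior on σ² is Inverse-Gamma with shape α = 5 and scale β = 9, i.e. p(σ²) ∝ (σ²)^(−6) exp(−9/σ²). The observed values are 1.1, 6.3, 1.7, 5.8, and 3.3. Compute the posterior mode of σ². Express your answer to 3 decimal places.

Sum of squared deviations about the known mean: SS = (1.1−3)² + (6.3−3)² + (1.7−3)² + (5.8−3)² + (3.3−3)² = 24.12.
The Normal likelihood contributes (σ²)^(−n/2) exp(−SS/(2σ²)), so the posterior is Inverse-Gamma(α + n/2, β + SS/2) = Inverse-Gamma(7.5, 21.06).
The mode of Inverse-Gamma(a, b) is b/(a+1) = 21.06/8.5 ≈ 2.478.

σ̂²_MAP = 2.478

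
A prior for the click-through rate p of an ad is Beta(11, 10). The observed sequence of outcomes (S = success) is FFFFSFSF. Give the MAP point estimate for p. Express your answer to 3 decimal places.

p̂_MAP = 0.444

Prior: Beta(11, 10).
Data: 2 successes in 8 trials (from the sequence). The binomial likelihood contributes p^2(1−p)^6, so the posterior is Beta(11+2, 10+6) = Beta(13, 16).
For Beta(a, b) with a, b > 1 the mode is (a−1)/(a+b−2) = 12/27 ≈ 0.444.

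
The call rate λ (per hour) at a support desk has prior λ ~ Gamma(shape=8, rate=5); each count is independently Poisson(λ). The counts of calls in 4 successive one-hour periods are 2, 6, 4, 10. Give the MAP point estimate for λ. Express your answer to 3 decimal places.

λ̂_MAP = 3.222

Σxᵢ = 2+6+4+10 = 22, with n = 4.
Posterior ∝ λ^7e^(−5λ) · λ^22e^(−4λ) = λ^29e^(−9λ), i.e. Gamma(shape=30, rate=9).
The mode of a Gamma(a, b) with a ≥ 1 (shape–rate) is (a−1)/b = 29/9 ≈ 3.222.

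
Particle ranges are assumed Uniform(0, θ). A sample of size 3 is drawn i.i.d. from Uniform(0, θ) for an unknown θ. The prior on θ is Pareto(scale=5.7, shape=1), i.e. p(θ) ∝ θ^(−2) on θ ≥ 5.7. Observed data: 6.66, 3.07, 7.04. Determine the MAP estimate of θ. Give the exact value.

θ̂_MAP = 7.04

The Uniform(0, θ) likelihood is θ^(−n) for θ ≥ max(xᵢ), zero otherwise. Here max(xᵢ) = 7.04.
Posterior ∝ θ^(−2) · θ^(−3) = θ^(−5) on θ ≥ max(5.7, 7.04) = 7.04.
This density is strictly decreasing in θ, so the posterior mode lies at the lower boundary of the support.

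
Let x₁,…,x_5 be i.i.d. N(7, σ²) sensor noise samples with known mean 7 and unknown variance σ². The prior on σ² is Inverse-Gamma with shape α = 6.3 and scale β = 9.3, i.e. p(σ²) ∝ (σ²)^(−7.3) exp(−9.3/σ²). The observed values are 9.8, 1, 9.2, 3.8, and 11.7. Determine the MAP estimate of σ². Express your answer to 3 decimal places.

σ̂²_MAP = 5.082

Sum of squared deviations about the known mean: SS = (9.8−7)² + (1−7)² + (9.2−7)² + (3.8−7)² + (11.7−7)² = 81.01.
The Normal likelihood contributes (σ²)^(−n/2) exp(−SS/(2σ²)), so the posterior is Inverse-Gamma(α + n/2, β + SS/2) = Inverse-Gamma(8.8, 49.805).
The mode of Inverse-Gamma(a, b) is b/(a+1) = 49.805/9.8 ≈ 5.082.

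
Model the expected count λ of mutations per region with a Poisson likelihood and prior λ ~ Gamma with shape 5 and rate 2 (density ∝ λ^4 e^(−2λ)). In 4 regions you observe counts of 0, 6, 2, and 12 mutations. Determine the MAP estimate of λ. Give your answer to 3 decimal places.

Σxᵢ = 0+6+2+12 = 20, with n = 4.
Posterior ∝ λ^4e^(−2λ) · λ^20e^(−4λ) = λ^24e^(−6λ), i.e. Gamma(shape=25, rate=6).
The mode of a Gamma(a, b) with a ≥ 1 (shape–rate) is (a−1)/b = 24/6 ≈ 4.000.

λ̂_MAP = 4.000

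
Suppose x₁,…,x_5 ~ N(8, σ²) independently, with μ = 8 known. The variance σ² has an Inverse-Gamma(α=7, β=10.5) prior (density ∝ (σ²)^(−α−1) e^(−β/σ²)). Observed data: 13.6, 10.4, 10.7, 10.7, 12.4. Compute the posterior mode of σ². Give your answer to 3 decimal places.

σ̂²_MAP = 4.384

Sum of squared deviations about the known mean: SS = (13.6−8)² + (10.4−8)² + (10.7−8)² + (10.7−8)² + (12.4−8)² = 71.06.
The Normal likelihood contributes (σ²)^(−n/2) exp(−SS/(2σ²)), so the posterior is Inverse-Gamma(α + n/2, β + SS/2) = Inverse-Gamma(9.5, 46.03).
The mode of Inverse-Gamma(a, b) is b/(a+1) = 46.03/10.5 ≈ 4.384.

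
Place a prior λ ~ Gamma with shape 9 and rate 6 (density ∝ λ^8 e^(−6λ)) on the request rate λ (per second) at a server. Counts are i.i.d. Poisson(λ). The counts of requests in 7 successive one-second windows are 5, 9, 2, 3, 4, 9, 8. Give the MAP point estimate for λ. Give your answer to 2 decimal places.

λ̂_MAP = 3.69

Σxᵢ = 5+9+2+3+4+9+8 = 40, with n = 7.
Posterior ∝ λ^8e^(−6λ) · λ^40e^(−7λ) = λ^48e^(−13λ), i.e. Gamma(shape=49, rate=13).
The mode of a Gamma(a, b) with a ≥ 1 (shape–rate) is (a−1)/b = 48/13 ≈ 3.69.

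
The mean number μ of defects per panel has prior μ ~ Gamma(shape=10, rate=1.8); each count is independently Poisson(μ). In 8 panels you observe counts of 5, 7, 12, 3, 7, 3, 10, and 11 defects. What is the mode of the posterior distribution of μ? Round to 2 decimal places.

μ̂_MAP = 6.84

Σxᵢ = 5+7+12+3+7+3+10+11 = 58, with n = 8.
Posterior ∝ μ^9e^(−1.8μ) · μ^58e^(−8μ) = μ^67e^(−9.8μ), i.e. Gamma(shape=68, rate=9.8).
The mode of a Gamma(a, b) with a ≥ 1 (shape–rate) is (a−1)/b = 67/9.8 ≈ 6.84.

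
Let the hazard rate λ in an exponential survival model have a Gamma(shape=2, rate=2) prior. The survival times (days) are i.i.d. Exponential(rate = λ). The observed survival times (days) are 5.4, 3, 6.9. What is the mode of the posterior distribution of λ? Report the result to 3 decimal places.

The Exponential(rate=λ) likelihood is ∝ λ^n e^(−λΣtᵢ). Here n = 3 and Σtᵢ = 5.4 + 3 + 6.9 = 15.3.
Posterior ∝ λe^(−2λ) · λ^3e^(−15.3λ) = λ^4e^(−17.3λ), i.e. Gamma(5, 17.3).
Mode = (a−1)/b = 4/17.3 ≈ 0.231.

λ̂_MAP = 0.231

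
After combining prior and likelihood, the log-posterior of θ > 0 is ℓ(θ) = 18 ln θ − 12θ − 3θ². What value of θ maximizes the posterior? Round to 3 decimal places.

ℓ'(θ) = 18/θ − 12 − 6θ. Setting this to zero and multiplying by θ: 6θ² + 12θ − 18 = 0.
θ = (−12 + √(12² + 4·6·18)) / (2·6) = (−12 + √576) / 12 = (−12 + 24)/12 = 1.
ℓ''(θ) = −18/θ² − 6 < 0, confirming a maximum.

θ̂_MAP = 1.000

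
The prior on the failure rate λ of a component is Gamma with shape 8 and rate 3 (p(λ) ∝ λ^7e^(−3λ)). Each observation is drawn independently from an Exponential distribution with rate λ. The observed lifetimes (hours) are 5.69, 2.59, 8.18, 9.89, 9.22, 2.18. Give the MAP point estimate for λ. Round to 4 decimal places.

λ̂_MAP = 0.3190

The Exponential(rate=λ) likelihood is ∝ λ^n e^(−λΣtᵢ). Here n = 6 and Σtᵢ = 5.69 + 2.59 + 8.18 + 9.89 + 9.22 + 2.18 = 37.75.
Posterior ∝ λ^7e^(−3λ) · λ^6e^(−37.75λ) = λ^13e^(−40.75λ), i.e. Gamma(14, 40.75).
Mode = (a−1)/b = 13/40.75 ≈ 0.3190.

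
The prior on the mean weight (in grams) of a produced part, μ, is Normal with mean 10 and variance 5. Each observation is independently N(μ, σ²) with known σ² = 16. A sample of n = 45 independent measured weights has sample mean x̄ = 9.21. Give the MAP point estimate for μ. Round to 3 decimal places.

n = 45, x̄ = 9.21.
For a Normal prior and Normal likelihood with known variance, the posterior is Normal; its mode equals its mean, the precision-weighted average.
Prior precision 1/σ₀² = 1/5 = 0.2; data precision n/σ² = 45/16 = 2.8125.
μ̂ = (0.2·10 + 2.8125·9.21) / (0.2 + 2.8125) = 27.903125/3.0125 = 8929/964 ≈ 9.262.

μ̂_MAP = 9.262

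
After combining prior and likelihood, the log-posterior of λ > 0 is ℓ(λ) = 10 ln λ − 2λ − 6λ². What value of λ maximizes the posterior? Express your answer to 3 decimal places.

λ̂_MAP = 0.833

ℓ'(λ) = 10/λ − 2 − 12λ. Setting this to zero and multiplying by λ: 12λ² + 2λ − 10 = 0.
λ = (−2 + √(2² + 4·12·10)) / (2·12) = (−2 + √484) / 24 = (−2 + 22)/24 = 5/6.
ℓ''(λ) = −10/λ² − 12 < 0, confirming a maximum.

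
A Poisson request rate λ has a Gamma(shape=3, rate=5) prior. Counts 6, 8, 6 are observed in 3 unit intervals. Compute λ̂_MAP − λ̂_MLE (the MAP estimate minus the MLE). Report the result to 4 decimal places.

MAP − MLE = -3.9167

Σxᵢ = 20. Posterior is Gamma(23, 8); MAP = (23−1)/8 = 22/8 ≈ 2.75000.
MLE = x̄ = 20/3 ≈ 6.66667.
Difference = 22/8 − 20/3 = -47/12 ≈ -3.9167.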